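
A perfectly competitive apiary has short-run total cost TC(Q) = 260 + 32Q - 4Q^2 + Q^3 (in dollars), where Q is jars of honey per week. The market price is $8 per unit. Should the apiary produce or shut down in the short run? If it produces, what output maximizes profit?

Shut down

From TC, MC = TC'(Q) = 32 - 8Q + 3Q^2 and AVC = VC/Q = 32 - 4Q + Q^2.
AVC hits its minimum where MC = AVC, at Q = 2, giving min AVC = 32 - 4·2 + 2^2 = $28.
P = $8 lies below min AVC = $28; no output level covers variable cost.
The firm minimizes its loss by shutting down and losing only its fixed cost of $260.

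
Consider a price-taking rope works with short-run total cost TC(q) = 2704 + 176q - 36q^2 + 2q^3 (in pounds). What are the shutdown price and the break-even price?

Shutdown price = £14; break-even price = £254

AVC = 176 - 36q + 2q^2; minimized at q = 9, giving min AVC = £14. That is the shutdown price.
ATC = 2704/q + 176 - 36q + 2q^2. Setting dATC/dq = −2704/q^2 − 36 + 4q = 0 gives q = 13 (since 4·13^3 − 36·13^2 = 2704).
min ATC = 2704/13 + 176 − 36·13 + 2·13^2 = £254. That is the break-even price.
For £14 ≤ P < £254 the firm produces at a loss; below £14 it shuts down.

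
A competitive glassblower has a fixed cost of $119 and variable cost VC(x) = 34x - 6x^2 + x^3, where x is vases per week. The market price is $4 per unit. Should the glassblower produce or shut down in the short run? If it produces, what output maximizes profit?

Shut down

Strip out fixed cost: VC = 34x - 6x^2 + x^3. Then AVC = 34 - 6x + x^2 and MC = 34 - 12x + 3x^2.
AVC is minimized where dAVC/dx = -6 + 2x = 0, at x = 3; min AVC = 34 - 6·3 + 3^2 = $25.
With P < min AVC ($4 < $25), every unit sold adds to the loss.
Best response: produce nothing and absorb the $119 fixed cost.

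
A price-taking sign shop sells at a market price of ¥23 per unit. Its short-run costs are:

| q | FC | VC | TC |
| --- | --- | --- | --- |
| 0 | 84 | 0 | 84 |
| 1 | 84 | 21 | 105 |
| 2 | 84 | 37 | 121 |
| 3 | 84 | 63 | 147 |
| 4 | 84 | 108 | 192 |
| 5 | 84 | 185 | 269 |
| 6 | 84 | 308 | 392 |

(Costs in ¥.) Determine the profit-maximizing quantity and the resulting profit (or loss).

q = 2; profit = -¥75

Tabulate TR − TC: q=0: -84; q=1: -82; q=2: -75; q=3: -78; q=4: -100; q=5: -154; q=6: -254.
Profit is maximized at q = 2. AVC there is 37/2 = ¥18.50 ≤ P, so producing beats shutting down (which would give -¥84).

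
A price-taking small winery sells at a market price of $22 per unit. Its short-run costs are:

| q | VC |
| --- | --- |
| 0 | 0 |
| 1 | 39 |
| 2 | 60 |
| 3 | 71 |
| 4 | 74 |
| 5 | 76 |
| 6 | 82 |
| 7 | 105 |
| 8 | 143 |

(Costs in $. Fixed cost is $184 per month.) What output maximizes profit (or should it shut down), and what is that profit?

q = 6; profit = -$134

Tabulate TR − TC: q=0: -184; q=1: -201; q=2: -200; q=3: -189; q=4: -170; q=5: -150; q=6: -134; q=7: -135; q=8: -151.
Profit is maximized at q = 6. AVC there is 82/6 = $13.67 ≤ P, so producing beats shutting down (which would give -$184).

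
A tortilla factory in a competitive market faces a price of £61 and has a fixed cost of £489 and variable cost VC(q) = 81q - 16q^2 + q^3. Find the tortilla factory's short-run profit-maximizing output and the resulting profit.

AVC = 81 - 16q + q^2; min AVC = £17 at q = 8. Since P = £61 ≥ min AVC, the firm produces.
MC = 81 - 32q + 3q^2. Setting P = MC and taking the root on the rising branch gives q* = 10.
TR = 61·10 = 610. TC = 489 + 210 = 699. Profit = 610 − 699 = -£89.
By producing, the firm covers all variable cost plus £400 of fixed cost; shutting down would lose the full £489.

Profit = -£89 at q = 10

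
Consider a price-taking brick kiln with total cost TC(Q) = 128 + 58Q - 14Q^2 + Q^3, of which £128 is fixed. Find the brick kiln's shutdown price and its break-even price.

Shutdown price = £9; break-even price = £26

Shutdown price = min AVC. AVC = 58 - 14Q + Q^2, with vertex at Q = 7 and minimum £9.
ATC = 128/Q + 58 - 14Q + Q^2. Setting dATC/dQ = −128/Q^2 − 14 + 2Q = 0 gives Q = 8 (since 2·8^3 − 14·8^2 = 128).
min ATC = 128/8 + 58 − 14·8 + 8^2 = £26. That is the break-even price.
Between these two prices the firm operates at a loss; above £26 it earns a profit.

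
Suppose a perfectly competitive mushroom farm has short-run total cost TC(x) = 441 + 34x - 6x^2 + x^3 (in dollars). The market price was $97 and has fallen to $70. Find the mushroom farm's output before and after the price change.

Output falls from 7 to 6

MC = 34 - 12x + 3x^2; the shutdown threshold is min AVC = $25 (at x = 3).
With P = $97 above the shutdown price, P = MC gives x = 7.
At P = $70 ≥ min AVC, set P = MC: x = 6. The firm stays open but cuts output.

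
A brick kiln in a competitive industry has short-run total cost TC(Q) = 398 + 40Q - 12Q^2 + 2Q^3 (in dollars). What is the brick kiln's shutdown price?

Short-run supply begins at min AVC. From VC = 40Q - 12Q^2 + 2Q^3, AVC = 40 - 12Q + 2Q^2.
dAVC/dQ = -12 + 4Q = 0 gives Q = 3. min AVC = 40 - 12·3 + 2·3^2 = 22.
So the shutdown price is $22.

$22 per unit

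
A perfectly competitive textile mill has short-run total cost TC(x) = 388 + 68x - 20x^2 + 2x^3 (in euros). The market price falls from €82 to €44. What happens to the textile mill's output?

Output falls from 7 to 6

MC = 68 - 40x + 6x^2; the shutdown threshold is min AVC = €18 (at x = 5).
With P = €82 above the shutdown price, P = MC gives x = 7.
At P = €44 ≥ min AVC, set P = MC: x = 6. The firm stays open but cuts output.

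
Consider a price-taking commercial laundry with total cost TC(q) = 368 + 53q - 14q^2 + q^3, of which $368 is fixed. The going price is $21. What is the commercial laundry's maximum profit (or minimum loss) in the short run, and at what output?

Profit = -$240 at q = 8

AVC = 53 - 14q + q^2 has its minimum $4 at q = 7; price $21 clears that bar, so the firm operates.
With MC = 53 - 28q + 3q^2, P = MC on the upward-sloping part at q* = 8.
TR = 21·8 = 168. TC = 368 + 40 = 408. Profit = 168 − 408 = -$240.
Shutting down would mean losing the fixed cost of $368, so operating at a loss of $240 is better by $128.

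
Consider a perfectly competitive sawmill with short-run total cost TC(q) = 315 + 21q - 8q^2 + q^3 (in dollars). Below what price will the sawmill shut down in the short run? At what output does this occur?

$5 per unit, at q = 4

Short-run supply begins at min AVC. From VC = 21q - 8q^2 + q^3, AVC = 21 - 8q + q^2.
At the minimum of AVC, MC = AVC. MC = 21 - 16q + 3q^2; setting MC = AVC gives 2q^2 - 8q = 0, so q = 4. min AVC = 5.
So the shutdown price is $5.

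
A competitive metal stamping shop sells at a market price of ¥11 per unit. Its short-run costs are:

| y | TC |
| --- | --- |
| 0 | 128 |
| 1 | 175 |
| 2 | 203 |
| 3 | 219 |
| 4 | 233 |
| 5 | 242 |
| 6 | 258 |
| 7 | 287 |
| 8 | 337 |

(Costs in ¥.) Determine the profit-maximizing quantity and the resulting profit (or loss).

y = 0 (shut down); profit = -¥128

Compute π = P·y − TC at each output: y=0: -128; y=1: -164; y=2: -181; y=3: -186; y=4: -189; y=5: -187; y=6: -192; y=7: -210; y=8: -249.
Profit is highest at y = 0. Equivalently, the lowest AVC in the table is 130/6 ≈ ¥21.67 at y = 6, and P = ¥11 falls below it — price never covers variable cost, so the firm shuts down and loses only its fixed cost.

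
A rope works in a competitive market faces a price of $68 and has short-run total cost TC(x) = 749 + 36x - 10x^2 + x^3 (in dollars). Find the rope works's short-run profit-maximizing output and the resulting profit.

Profit = -$365 at x = 8

AVC = 36 - 10x + x^2 has its minimum $11 at x = 5; price $68 clears that bar, so the firm operates.
With MC = 36 - 20x + 3x^2, P = MC on the upward-sloping part at x* = 8.
TR = 68·8 = 544. TC = 749 + 160 = 909. Profit = 544 − 909 = -$365.
Shutting down would mean losing the fixed cost of $749, so operating at a loss of $365 is better by $384.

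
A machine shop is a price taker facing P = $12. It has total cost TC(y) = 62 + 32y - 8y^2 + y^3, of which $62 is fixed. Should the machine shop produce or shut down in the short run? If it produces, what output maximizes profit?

From TC, MC = TC'(y) = 32 - 16y + 3y^2 and AVC = VC/y = 32 - 8y + y^2.
AVC is minimized where dAVC/dy = -8 + 2y = 0, at y = 4; min AVC = 32 - 8·4 + 4^2 = $16.
P = $12 lies below min AVC = $16; no output level covers variable cost.
Shutting down limits the loss to fixed cost, $62.

Shut down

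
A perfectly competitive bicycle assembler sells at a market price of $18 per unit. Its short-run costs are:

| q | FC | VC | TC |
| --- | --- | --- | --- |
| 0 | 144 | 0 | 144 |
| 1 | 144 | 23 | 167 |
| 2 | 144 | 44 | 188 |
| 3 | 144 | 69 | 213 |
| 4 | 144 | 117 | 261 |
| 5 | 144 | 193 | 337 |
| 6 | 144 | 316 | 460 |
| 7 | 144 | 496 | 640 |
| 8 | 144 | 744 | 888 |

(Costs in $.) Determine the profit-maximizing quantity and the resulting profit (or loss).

q = 0 (shut down); profit = -$144

Tabulate TR − TC: q=0: -144; q=1: -149; q=2: -152; q=3: -159; q=4: -189; q=5: -247; q=6: -352; q=7: -514; q=8: -744.
Profit is highest at q = 0. Equivalently, the lowest AVC in the table is 44/2 ≈ $22 at q = 2, and P = $18 falls below it — price never covers variable cost, so the firm shuts down and loses only its fixed cost.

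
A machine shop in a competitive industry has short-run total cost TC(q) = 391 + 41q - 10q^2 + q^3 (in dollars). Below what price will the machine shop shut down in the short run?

The firm shuts down when price falls below the minimum of average variable cost. AVC = VC/q = 41 - 10q + q^2.
At the minimum of AVC, MC = AVC. MC = 41 - 20q + 3q^2; setting MC = AVC gives 2q^2 - 10q = 0, so q = 5. min AVC = 16.
So the shutdown price is $16.

$16 per unit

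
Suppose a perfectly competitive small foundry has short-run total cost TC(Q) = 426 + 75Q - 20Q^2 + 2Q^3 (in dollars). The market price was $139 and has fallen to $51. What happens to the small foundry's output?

AVC = 75 - 20Q + 2Q^2, minimized at Q = 5 where min AVC = $25. MC = 75 - 40Q + 6Q^2.
At P = $139 ≥ min AVC, set P = MC on the rising branch: Q = 8.
At P = $51 ≥ min AVC, set P = MC: Q = 6. The firm stays open but cuts output.

Output falls from 8 to 6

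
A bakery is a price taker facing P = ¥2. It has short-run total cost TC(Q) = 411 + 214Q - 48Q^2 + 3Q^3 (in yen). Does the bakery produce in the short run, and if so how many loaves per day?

Strip out fixed cost: VC = 214Q - 48Q^2 + 3Q^3. Then AVC = 214 - 48Q + 3Q^2 and MC = 214 - 96Q + 9Q^2.
AVC is minimized where dAVC/dQ = -48 + 6Q = 0, at Q = 8; min AVC = 214 - 48·8 + 3·8^2 = ¥22.
P = ¥2 lies below min AVC = ¥22; no output level covers variable cost.
Shutting down limits the loss to fixed cost, ¥411.

Shut down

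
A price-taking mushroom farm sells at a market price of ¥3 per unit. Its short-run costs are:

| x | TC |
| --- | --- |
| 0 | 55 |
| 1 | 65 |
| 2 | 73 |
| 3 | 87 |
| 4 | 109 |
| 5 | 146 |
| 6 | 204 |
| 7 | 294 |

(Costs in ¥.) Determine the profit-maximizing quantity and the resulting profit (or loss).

Compute π = P·x − TC at each output: x=0: -55; x=1: -62; x=2: -67; x=3: -78; x=4: -97; x=5: -131; x=6: -186; x=7: -273.
Profit is highest at x = 0. Equivalently, the lowest AVC in the table is 18/2 ≈ ¥9 at x = 2, and P = ¥3 falls below it — price never covers variable cost, so the firm shuts down and loses only its fixed cost.

x = 0 (shut down); profit = -¥55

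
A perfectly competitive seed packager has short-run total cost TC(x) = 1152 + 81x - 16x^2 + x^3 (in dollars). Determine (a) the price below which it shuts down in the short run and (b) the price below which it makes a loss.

AVC = 81 - 16x + x^2; minimized at x = 8, giving min AVC = $17. That is the shutdown price.
ATC = 1152/x + 81 - 16x + x^2. Setting dATC/dx = −1152/x^2 − 16 + 2x = 0 gives x = 12 (since 2·12^3 − 16·12^2 = 1152).
min ATC = 1152/12 + 81 − 16·12 + 12^2 = $129. That is the break-even price.
Between these two prices the firm operates at a loss; above $129 it earns a profit.

Shutdown price = $17; break-even price = $129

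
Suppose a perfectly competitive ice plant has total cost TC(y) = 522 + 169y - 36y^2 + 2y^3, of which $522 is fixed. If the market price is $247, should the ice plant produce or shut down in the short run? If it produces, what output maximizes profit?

Variable cost is VC = 169y - 36y^2 + 2y^3, so AVC = VC/y = 169 - 36y + 2y^2 and MC = dTC/dy = 169 - 72y + 6y^2.
AVC hits its minimum where MC = AVC, at y = 9, giving min AVC = 169 - 36·9 + 2·9^2 = $7.
Because $247 ≥ $7, revenue can cover variable cost; the firm operates.
Set P = MC: 247 = 169 - 72y + 6y^2 → -78 - 72y + 6y^2 = 0. The roots are y = -1 and y = 13; the profit-maximizing output is on the rising part of MC, so y* = 13.
Check: AVC at y = 13 is $39 ≤ P, so revenue covers variable cost.
Profit = P·y − TC = 247·13 − 1029 = $2182.

Produce at y = 13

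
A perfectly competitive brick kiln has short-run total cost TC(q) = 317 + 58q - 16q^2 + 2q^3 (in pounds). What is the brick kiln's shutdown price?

Short-run supply begins at min AVC. From VC = 58q - 16q^2 + 2q^3, AVC = 58 - 16q + 2q^2.
At the minimum of AVC, MC = AVC. MC = 58 - 32q + 6q^2; setting MC = AVC gives 4q^2 - 16q = 0, so q = 4. min AVC = 26.
For P < £26 the firm produces nothing.

£26 per unit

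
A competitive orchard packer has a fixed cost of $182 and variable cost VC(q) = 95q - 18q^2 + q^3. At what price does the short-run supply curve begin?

The shutdown price is the minimum of AVC. VC = 95q - 18q^2 + q^3, so AVC = 95 - 18q + q^2.
dAVC/dq = -18 + 2q = 0 gives q = 9. min AVC = 95 - 18·9 + 9^2 = 14.
The firm shuts down for any P below $14.

$14 per unit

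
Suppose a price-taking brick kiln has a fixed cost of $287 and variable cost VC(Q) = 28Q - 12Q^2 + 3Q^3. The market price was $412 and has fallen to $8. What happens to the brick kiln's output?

Output falls from 8 to 0 (the firm shuts down)

MC = 28 - 24Q + 9Q^2; the shutdown threshold is min AVC = $16 (at Q = 2).
With P = $412 above the shutdown price, P = MC gives Q = 8.
At P = $8 < min AVC = $16, price no longer covers variable cost at any output, so the firm shuts down: Q = 0.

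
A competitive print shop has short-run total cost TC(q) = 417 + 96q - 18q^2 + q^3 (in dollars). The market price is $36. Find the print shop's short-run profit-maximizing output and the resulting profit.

AVC = 96 - 18q + q^2 has its minimum $15 at q = 9; price $36 clears that bar, so the firm operates.
MC = 96 - 36q + 3q^2. Setting P = MC and taking the root on the rising branch gives q* = 10.
TR = 36·10 = 360. TC = 417 + 160 = 577. Profit = 360 − 577 = -$217.
Shutting down would mean losing the fixed cost of $417, so operating at a loss of $217 is better by $200.

Profit = -$217 at q = 10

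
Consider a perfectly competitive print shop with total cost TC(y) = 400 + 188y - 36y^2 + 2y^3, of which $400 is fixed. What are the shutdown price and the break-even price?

Shutdown price = $26; break-even price = $68

Shutdown price = min AVC. AVC = 188 - 36y + 2y^2, with vertex at y = 9 and minimum $26.
ATC = 400/y + 188 - 36y + 2y^2. Setting dATC/dy = −400/y^2 − 36 + 4y = 0 gives y = 10 (since 4·10^3 − 36·10^2 = 400).
min ATC = 400/10 + 188 − 36·10 + 2·10^2 = $68. That is the break-even price.
For $26 ≤ P < $68 the firm produces at a loss; below $26 it shuts down.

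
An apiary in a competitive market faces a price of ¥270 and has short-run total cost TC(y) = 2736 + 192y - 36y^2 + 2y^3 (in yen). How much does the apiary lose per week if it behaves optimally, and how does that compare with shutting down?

AVC = 192 - 36y + 2y^2 has its minimum ¥30 at y = 9; price ¥270 clears that bar, so the firm operates.
MC = 192 - 72y + 6y^2. Setting P = MC and taking the root on the rising branch gives y* = 13.
TR = 270·13 = 3510. TC = 2736 + 806 = 3542. Profit = 3510 − 3542 = -¥32.
That loss of ¥32 beats the ¥2736 the firm would lose by shutting down; producing recovers ¥2704 of fixed cost.

Profit = -¥32 at y = 13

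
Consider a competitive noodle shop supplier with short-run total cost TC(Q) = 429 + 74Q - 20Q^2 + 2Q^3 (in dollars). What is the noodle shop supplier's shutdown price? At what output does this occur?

$24 per unit, at Q = 5

The shutdown price is the minimum of AVC. VC = 74Q - 20Q^2 + 2Q^3, so AVC = 74 - 20Q + 2Q^2.
dAVC/dQ = -20 + 4Q = 0 gives Q = 5. min AVC = 74 - 20·5 + 2·5^2 = 24.
The firm shuts down for any P below $24.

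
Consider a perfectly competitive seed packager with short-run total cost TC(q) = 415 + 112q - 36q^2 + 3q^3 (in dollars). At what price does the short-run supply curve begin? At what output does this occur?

$4 per unit, at q = 6

The shutdown price is the minimum of AVC. VC = 112q - 36q^2 + 3q^3, so AVC = 112 - 36q + 3q^2.
dAVC/dq = -36 + 6q = 0 gives q = 6. min AVC = 112 - 36·6 + 3·6^2 = 4.
For P < $4 the firm produces nothing.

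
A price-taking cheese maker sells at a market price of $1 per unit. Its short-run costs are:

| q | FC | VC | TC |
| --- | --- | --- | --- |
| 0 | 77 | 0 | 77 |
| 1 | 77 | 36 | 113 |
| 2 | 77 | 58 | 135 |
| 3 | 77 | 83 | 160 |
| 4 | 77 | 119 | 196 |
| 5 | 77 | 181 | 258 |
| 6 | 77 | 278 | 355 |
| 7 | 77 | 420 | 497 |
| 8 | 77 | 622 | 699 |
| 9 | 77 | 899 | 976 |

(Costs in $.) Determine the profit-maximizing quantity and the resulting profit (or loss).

Profit at each row (π = 1q − TC): q=0: -77; q=1: -112; q=2: -133; q=3: -157; q=4: -192; q=5: -253; q=6: -349; q=7: -490; q=8: -691; q=9: -967.
Profit is highest at q = 0. Equivalently, the lowest AVC in the table is 83/3 ≈ $27.67 at q = 3, and P = $1 falls below it — price never covers variable cost, so the firm shuts down and loses only its fixed cost.

q = 0 (shut down); profit = -$77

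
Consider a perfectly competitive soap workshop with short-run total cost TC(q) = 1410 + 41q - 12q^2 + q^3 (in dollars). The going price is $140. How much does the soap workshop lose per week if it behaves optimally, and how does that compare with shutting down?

Profit = -$200 at q = 11

AVC = 41 - 12q + q^2 has its minimum $5 at q = 6; price $140 clears that bar, so the firm operates.
With MC = 41 - 24q + 3q^2, P = MC on the upward-sloping part at q* = 11.
TR = 140·11 = 1540. TC = 1410 + 330 = 1740. Profit = 1540 − 1740 = -$200.
That loss of $200 beats the $1410 the firm would lose by shutting down; producing recovers $1210 of fixed cost.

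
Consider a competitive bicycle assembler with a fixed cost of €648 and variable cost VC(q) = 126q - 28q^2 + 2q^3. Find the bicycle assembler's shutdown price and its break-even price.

Shutdown price = €28; break-even price = €108

AVC = 126 - 28q + 2q^2; minimized at q = 7, giving min AVC = €28. That is the shutdown price.
ATC = 648/q + 126 - 28q + 2q^2. Setting dATC/dq = −648/q^2 − 28 + 4q = 0 gives q = 9 (since 4·9^3 − 28·9^2 = 648).
min ATC = 648/9 + 126 − 28·9 + 2·9^2 = €108. That is the break-even price.
For €28 ≤ P < €108 the firm produces at a loss; below €28 it shuts down.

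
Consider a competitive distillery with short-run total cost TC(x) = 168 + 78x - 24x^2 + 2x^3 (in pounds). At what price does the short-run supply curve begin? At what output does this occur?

The shutdown price is the minimum of AVC. VC = 78x - 24x^2 + 2x^3, so AVC = 78 - 24x + 2x^2.
dAVC/dx = -24 + 4x = 0 gives x = 6. min AVC = 78 - 24·6 + 2·6^2 = 6.
So the shutdown price is £6.

£6 per unit, at x = 6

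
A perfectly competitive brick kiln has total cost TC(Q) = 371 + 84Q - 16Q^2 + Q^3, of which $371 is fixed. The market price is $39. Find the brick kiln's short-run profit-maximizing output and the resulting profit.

Profit = -$209 at Q = 9

AVC = 84 - 16Q + Q^2 has its minimum $20 at Q = 8; price $39 clears that bar, so the firm operates.
With MC = 84 - 32Q + 3Q^2, P = MC on the upward-sloping part at Q* = 9.
TR = 39·9 = 351. TC = 371 + 189 = 560. Profit = 351 − 560 = -$209.
That loss of $209 beats the $371 the firm would lose by shutting down; producing recovers $162 of fixed cost.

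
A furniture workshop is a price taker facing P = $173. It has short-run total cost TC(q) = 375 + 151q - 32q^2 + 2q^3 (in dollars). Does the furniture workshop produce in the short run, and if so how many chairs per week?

Variable cost is VC = 151q - 32q^2 + 2q^3, so AVC = VC/q = 151 - 32q + 2q^2 and MC = dTC/dq = 151 - 64q + 6q^2.
AVC is minimized where dAVC/dq = -32 + 4q = 0, at q = 8; min AVC = 151 - 32·8 + 2·8^2 = $23.
P = $173 exceeds min AVC = $23, so the firm stays open.
Solving P = MC: -22 - 64q + 6q^2 = 0 ⇒ q = -1/3 or 11. On the upward-sloping branch, q* = 11.
Check: AVC at q = 11 is $41 ≤ P, so revenue covers variable cost.
Profit = P·q − TC = 173·11 − 826 = $1077.

Produce at q = 11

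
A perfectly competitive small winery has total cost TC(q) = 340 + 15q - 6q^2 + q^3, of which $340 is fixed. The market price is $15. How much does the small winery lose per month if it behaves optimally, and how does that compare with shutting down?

Profit = -$308 at q = 4

AVC = 15 - 6q + q^2 has its minimum $6 at q = 3; price $15 clears that bar, so the firm operates.
With MC = 15 - 12q + 3q^2, P = MC on the upward-sloping part at q* = 4.
TR = 15·4 = 60. TC = 340 + 28 = 368. Profit = 60 − 368 = -$308.
By producing, the firm covers all variable cost plus $32 of fixed cost; shutting down would lose the full $340.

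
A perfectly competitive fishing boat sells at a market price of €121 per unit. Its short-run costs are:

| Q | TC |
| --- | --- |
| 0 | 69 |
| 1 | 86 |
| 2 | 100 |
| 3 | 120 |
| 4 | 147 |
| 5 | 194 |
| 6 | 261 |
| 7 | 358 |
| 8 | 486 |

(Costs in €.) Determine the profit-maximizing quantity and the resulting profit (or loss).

Q = 7; profit = €489

Profit at each row (π = 121Q − TC): Q=0: -69; Q=1: 35; Q=2: 142; Q=3: 243; Q=4: 337; Q=5: 411; Q=6: 465; Q=7: 489; Q=8: 482.
Profit is maximized at Q = 7. AVC there is 289/7 = €41.29 ≤ P, so producing beats shutting down (which would give -€69).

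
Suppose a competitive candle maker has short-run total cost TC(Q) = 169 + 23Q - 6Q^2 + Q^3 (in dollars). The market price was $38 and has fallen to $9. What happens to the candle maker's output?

MC = 23 - 12Q + 3Q^2; the shutdown threshold is min AVC = $14 (at Q = 3).
At P = $38 ≥ min AVC, set P = MC on the rising branch: Q = 5.
At P = $9 < min AVC = $14, price no longer covers variable cost at any output, so the firm shuts down: Q = 0.

Output falls from 5 to 0 (the firm shuts down)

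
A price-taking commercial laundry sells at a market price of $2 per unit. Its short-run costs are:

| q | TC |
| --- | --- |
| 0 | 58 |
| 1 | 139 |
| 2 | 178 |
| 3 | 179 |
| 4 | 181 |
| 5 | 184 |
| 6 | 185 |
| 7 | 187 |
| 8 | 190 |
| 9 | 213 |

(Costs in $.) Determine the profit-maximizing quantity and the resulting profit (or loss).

Profit at each row (π = 2q − TC): q=0: -58; q=1: -137; q=2: -174; q=3: -173; q=4: -173; q=5: -174; q=6: -173; q=7: -173; q=8: -174; q=9: -195.
Profit is highest at q = 0. Equivalently, the lowest AVC in the table is 132/8 ≈ $16.50 at q = 8, and P = $2 falls below it — price never covers variable cost, so the firm shuts down and loses only its fixed cost.

q = 0 (shut down); profit = -$58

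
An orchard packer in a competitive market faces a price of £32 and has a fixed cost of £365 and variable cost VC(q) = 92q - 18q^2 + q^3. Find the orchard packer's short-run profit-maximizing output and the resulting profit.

Profit = -£165 at q = 10

AVC = 92 - 18q + q^2; min AVC = £11 at q = 9. Since P = £32 ≥ min AVC, the firm produces.
With MC = 92 - 36q + 3q^2, P = MC on the upward-sloping part at q* = 10.
TR = 32·10 = 320. TC = 365 + 120 = 485. Profit = 320 − 485 = -£165.
Shutting down would mean losing the fixed cost of £365, so operating at a loss of £165 is better by £200.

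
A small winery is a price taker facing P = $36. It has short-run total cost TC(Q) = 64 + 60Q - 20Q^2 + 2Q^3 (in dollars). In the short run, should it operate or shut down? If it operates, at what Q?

From TC, MC = TC'(Q) = 60 - 40Q + 6Q^2 and AVC = VC/Q = 60 - 20Q + 2Q^2.
The AVC parabola has its vertex at Q = 20/4 = 5, where AVC = 60 - 20·5 + 2·5^2 = $10.
Because $36 ≥ $10, revenue can cover variable cost; the firm operates.
Solving P = MC: 24 - 40Q + 6Q^2 = 0 ⇒ Q = 2/3 or 6. On the upward-sloping branch, Q* = 6.
Check: AVC at Q = 6 is $12 ≤ P, so revenue covers variable cost.
Profit = P·Q − TC = 36·6 − 136 = $80.

Produce at Q = 6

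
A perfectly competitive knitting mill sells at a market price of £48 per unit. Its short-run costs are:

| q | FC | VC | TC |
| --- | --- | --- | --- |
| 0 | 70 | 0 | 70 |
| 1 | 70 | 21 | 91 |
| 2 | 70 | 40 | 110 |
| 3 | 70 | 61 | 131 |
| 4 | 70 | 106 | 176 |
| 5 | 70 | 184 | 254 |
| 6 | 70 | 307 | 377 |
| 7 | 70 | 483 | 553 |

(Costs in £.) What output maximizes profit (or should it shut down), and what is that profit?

Tabulate TR − TC: q=0: -70; q=1: -43; q=2: -14; q=3: 13; q=4: 16; q=5: -14; q=6: -89; q=7: -217.
Profit is maximized at q = 4. AVC there is 106/4 = £26.50 ≤ P, so producing beats shutting down (which would give -£70).

q = 4; profit = £16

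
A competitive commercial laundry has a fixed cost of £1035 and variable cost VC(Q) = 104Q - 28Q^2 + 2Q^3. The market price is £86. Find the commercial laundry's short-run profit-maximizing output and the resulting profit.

Profit = -£387 at Q = 9

AVC = 104 - 28Q + 2Q^2; min AVC = £6 at Q = 7. Since P = £86 ≥ min AVC, the firm produces.
MC = 104 - 56Q + 6Q^2. Setting P = MC and taking the root on the rising branch gives Q* = 9.
TR = 86·9 = 774. TC = 1035 + 126 = 1161. Profit = 774 − 1161 = -£387.
That loss of £387 beats the £1035 the firm would lose by shutting down; producing recovers £648 of fixed cost.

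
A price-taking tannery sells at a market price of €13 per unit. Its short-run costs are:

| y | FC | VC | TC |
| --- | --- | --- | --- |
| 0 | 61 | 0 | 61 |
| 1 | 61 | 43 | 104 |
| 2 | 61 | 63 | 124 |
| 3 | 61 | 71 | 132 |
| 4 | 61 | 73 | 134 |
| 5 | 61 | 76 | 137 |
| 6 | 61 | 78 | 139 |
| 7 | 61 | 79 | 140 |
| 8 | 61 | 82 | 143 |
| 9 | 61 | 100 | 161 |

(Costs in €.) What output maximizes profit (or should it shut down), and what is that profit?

y = 8; profit = -€39

Profit at each row (π = 13y − TC): y=0: -61; y=1: -91; y=2: -98; y=3: -93; y=4: -82; y=5: -72; y=6: -61; y=7: -49; y=8: -39; y=9: -44.
Profit is maximized at y = 8. AVC there is 82/8 = €10.25 ≤ P, so producing beats shutting down (which would give -€61).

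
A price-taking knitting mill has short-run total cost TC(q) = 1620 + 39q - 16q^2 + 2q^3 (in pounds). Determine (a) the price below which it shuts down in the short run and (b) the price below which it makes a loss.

Shutdown price = min AVC. AVC = 39 - 16q + 2q^2, with vertex at q = 4 and minimum £7.
ATC = 1620/q + 39 - 16q + 2q^2. Setting dATC/dq = −1620/q^2 − 16 + 4q = 0 gives q = 9 (since 4·9^3 − 16·9^2 = 1620).
min ATC = 1620/9 + 39 − 16·9 + 2·9^2 = £237. That is the break-even price.
For £7 ≤ P < £237 the firm produces at a loss; below £7 it shuts down.

Shutdown price = £7; break-even price = £237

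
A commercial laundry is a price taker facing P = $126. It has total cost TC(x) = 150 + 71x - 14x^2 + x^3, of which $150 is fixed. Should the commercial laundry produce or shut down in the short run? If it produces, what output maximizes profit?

Produce at x = 11

From TC, MC = TC'(x) = 71 - 28x + 3x^2 and AVC = VC/x = 71 - 14x + x^2.
AVC is minimized where dAVC/dx = -14 + 2x = 0, at x = 7; min AVC = 71 - 14·7 + 7^2 = $22.
Because $126 ≥ $22, revenue can cover variable cost; the firm operates.
Solving P = MC: -55 - 28x + 3x^2 = 0 ⇒ x = -5/3 or 11. On the upward-sloping branch, x* = 11.
Check: AVC at x = 11 is $38 ≤ P, so revenue covers variable cost.
Profit = P·x − TC = 126·11 − 568 = $818.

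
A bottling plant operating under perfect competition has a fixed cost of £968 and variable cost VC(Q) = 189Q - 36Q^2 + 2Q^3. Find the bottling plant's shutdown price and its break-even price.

Shutdown price = £27; break-even price = £123

Shutdown price = min AVC. AVC = 189 - 36Q + 2Q^2, with vertex at Q = 9 and minimum £27.
ATC = 968/Q + 189 - 36Q + 2Q^2. Setting dATC/dQ = −968/Q^2 − 36 + 4Q = 0 gives Q = 11 (since 4·11^3 − 36·11^2 = 968).
min ATC = 968/11 + 189 − 36·11 + 2·11^2 = £123. That is the break-even price.
Between these two prices the firm operates at a loss; above £123 it earns a profit.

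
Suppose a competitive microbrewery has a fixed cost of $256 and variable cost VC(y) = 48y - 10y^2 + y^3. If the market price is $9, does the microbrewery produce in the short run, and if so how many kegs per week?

Shut down

From TC, MC = TC'(y) = 48 - 20y + 3y^2 and AVC = VC/y = 48 - 10y + y^2.
AVC hits its minimum where MC = AVC, at y = 5, giving min AVC = 48 - 10·5 + 5^2 = $23.
With P < min AVC ($9 < $23), every unit sold adds to the loss.
Shutting down limits the loss to fixed cost, $256.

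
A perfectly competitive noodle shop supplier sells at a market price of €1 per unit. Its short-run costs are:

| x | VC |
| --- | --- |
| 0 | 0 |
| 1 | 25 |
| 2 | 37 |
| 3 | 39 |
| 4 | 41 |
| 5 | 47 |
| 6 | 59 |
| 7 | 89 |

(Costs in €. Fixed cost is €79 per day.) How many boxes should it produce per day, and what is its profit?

x = 0 (shut down); profit = -€79

Tabulate TR − TC: x=0: -79; x=1: -103; x=2: -114; x=3: -115; x=4: -116; x=5: -121; x=6: -132; x=7: -161.
Profit is highest at x = 0. Equivalently, the lowest AVC in the table is 47/5 ≈ €9.40 at x = 5, and P = €1 falls below it — price never covers variable cost, so the firm shuts down and loses only its fixed cost.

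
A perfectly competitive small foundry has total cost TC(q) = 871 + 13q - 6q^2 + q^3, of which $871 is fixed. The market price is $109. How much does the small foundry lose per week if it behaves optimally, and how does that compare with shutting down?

AVC = 13 - 6q + q^2 has its minimum $4 at q = 3; price $109 clears that bar, so the firm operates.
MC = 13 - 12q + 3q^2. Setting P = MC and taking the root on the rising branch gives q* = 8.
TR = 109·8 = 872. TC = 871 + 232 = 1103. Profit = 872 − 1103 = -$231.
That loss of $231 beats the $871 the firm would lose by shutting down; producing recovers $640 of fixed cost.

Profit = -$231 at q = 8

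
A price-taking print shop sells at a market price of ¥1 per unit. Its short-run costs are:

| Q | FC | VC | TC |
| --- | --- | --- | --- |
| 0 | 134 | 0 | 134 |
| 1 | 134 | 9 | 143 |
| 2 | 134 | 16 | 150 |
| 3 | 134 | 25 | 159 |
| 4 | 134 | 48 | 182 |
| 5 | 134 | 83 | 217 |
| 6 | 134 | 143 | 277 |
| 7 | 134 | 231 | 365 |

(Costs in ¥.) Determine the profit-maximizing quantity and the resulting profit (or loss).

Q = 0 (shut down); profit = -¥134

Compute π = P·Q − TC at each output: Q=0: -134; Q=1: -142; Q=2: -148; Q=3: -156; Q=4: -178; Q=5: -212; Q=6: -271; Q=7: -358.
Profit is highest at Q = 0. Equivalently, the lowest AVC in the table is 16/2 ≈ ¥8 at Q = 2, and P = ¥1 falls below it — price never covers variable cost, so the firm shuts down and loses only its fixed cost.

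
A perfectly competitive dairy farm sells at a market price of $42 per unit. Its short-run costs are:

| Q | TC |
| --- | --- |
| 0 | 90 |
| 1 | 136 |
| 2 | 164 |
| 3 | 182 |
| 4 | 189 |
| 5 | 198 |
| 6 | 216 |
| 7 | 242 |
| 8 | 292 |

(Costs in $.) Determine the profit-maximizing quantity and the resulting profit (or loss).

Tabulate TR − TC: Q=0: -90; Q=1: -94; Q=2: -80; Q=3: -56; Q=4: -21; Q=5: 12; Q=6: 36; Q=7: 52; Q=8: 44.
Profit is maximized at Q = 7. AVC there is 152/7 = $21.71 ≤ P, so producing beats shutting down (which would give -$90).

Q = 7; profit = $52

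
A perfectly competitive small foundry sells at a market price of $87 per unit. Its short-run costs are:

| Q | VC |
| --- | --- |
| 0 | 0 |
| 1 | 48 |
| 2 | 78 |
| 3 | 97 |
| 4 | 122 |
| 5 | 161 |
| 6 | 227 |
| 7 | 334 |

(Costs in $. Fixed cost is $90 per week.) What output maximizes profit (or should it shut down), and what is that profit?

Tabulate TR − TC: Q=0: -90; Q=1: -51; Q=2: 6; Q=3: 74; Q=4: 136; Q=5: 184; Q=6: 205; Q=7: 185.
Profit is maximized at Q = 6. AVC there is 227/6 = $37.83 ≤ P, so producing beats shutting down (which would give -$90).

Q = 6; profit = $205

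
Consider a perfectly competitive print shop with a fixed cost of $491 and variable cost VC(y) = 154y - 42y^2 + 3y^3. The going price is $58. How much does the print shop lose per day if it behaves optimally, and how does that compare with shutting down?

Profit = -$107 at y = 8

AVC = 154 - 42y + 3y^2 has its minimum $7 at y = 7; price $58 clears that bar, so the firm operates.
MC = 154 - 84y + 9y^2. Setting P = MC and taking the root on the rising branch gives y* = 8.
TR = 58·8 = 464. TC = 491 + 80 = 571. Profit = 464 − 571 = -$107.
By producing, the firm covers all variable cost plus $384 of fixed cost; shutting down would lose the full $491.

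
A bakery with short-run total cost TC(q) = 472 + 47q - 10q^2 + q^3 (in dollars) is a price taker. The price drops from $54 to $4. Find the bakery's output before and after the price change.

MC = 47 - 20q + 3q^2; the shutdown threshold is min AVC = $22 (at q = 5).
At P = $54 ≥ min AVC, set P = MC on the rising branch: q = 7.
At P = $4 < min AVC = $22, price no longer covers variable cost at any output, so the firm shuts down: q = 0.

Output falls from 7 to 0 (the firm shuts down)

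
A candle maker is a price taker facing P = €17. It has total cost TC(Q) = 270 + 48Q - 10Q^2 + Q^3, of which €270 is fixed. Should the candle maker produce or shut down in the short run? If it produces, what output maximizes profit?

Strip out fixed cost: VC = 48Q - 10Q^2 + Q^3. Then AVC = 48 - 10Q + Q^2 and MC = 48 - 20Q + 3Q^2.
The AVC parabola has its vertex at Q = 10/2 = 5, where AVC = 48 - 10·5 + 5^2 = €23.
P = €17 lies below min AVC = €23; no output level covers variable cost.
The firm minimizes its loss by shutting down and losing only its fixed cost of €270.

Shut down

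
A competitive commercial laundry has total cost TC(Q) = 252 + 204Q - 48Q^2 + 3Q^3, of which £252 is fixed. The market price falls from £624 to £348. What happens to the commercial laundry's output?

AVC = 204 - 48Q + 3Q^2, minimized at Q = 8 where min AVC = £12. MC = 204 - 96Q + 9Q^2.
At P = £624 ≥ min AVC, set P = MC on the rising branch: Q = 14.
At P = £348 ≥ min AVC, set P = MC: Q = 12. The firm stays open but cuts output.

Output falls from 14 to 12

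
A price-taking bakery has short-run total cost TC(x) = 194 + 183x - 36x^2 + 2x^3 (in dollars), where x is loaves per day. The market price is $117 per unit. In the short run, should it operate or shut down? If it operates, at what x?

Variable cost is VC = 183x - 36x^2 + 2x^3, so AVC = VC/x = 183 - 36x + 2x^2 and MC = dTC/dx = 183 - 72x + 6x^2.
AVC is minimized where dAVC/dx = -36 + 4x = 0, at x = 9; min AVC = 183 - 36·9 + 2·9^2 = $21.
Because $117 ≥ $21, revenue can cover variable cost; the firm operates.
P = MC gives 66 - 72x + 6x^2 = 0, with roots 1 and 11. Take the larger (rising MC): x* = 11.
Check: AVC at x = 11 is $29 ≤ P, so revenue covers variable cost.
Profit = P·x − TC = 117·11 − 513 = $774.

Produce at x = 11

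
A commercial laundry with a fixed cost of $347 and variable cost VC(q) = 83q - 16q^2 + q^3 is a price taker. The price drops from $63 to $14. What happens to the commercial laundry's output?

Output falls from 10 to 0 (the firm shuts down)

MC = 83 - 32q + 3q^2; the shutdown threshold is min AVC = $19 (at q = 8).
At P = $63 ≥ min AVC, set P = MC on the rising branch: q = 10.
At P = $14 < min AVC = $19, price no longer covers variable cost at any output, so the firm shuts down: q = 0.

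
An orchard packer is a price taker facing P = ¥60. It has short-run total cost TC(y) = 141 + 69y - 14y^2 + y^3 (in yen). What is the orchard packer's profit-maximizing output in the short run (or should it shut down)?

From TC, MC = TC'(y) = 69 - 28y + 3y^2 and AVC = VC/y = 69 - 14y + y^2.
AVC is minimized where dAVC/dy = -14 + 2y = 0, at y = 7; min AVC = 69 - 14·7 + 7^2 = ¥20.
Because ¥60 ≥ ¥20, revenue can cover variable cost; the firm operates.
Solving P = MC: 9 - 28y + 3y^2 = 0 ⇒ y = 1/3 or 9. On the upward-sloping branch, y* = 9.
Check: AVC at y = 9 is ¥24 ≤ P, so revenue covers variable cost.
Profit = P·y − TC = 60·9 − 357 = ¥183.

Produce at y = 9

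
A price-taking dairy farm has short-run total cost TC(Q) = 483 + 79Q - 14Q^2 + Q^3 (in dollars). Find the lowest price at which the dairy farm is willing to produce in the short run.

The shutdown price is the minimum of AVC. VC = 79Q - 14Q^2 + Q^3, so AVC = 79 - 14Q + Q^2.
At the minimum of AVC, MC = AVC. MC = 79 - 28Q + 3Q^2; setting MC = AVC gives 2Q^2 - 14Q = 0, so Q = 7. min AVC = 30.
So the shutdown price is $30.

$30 per unit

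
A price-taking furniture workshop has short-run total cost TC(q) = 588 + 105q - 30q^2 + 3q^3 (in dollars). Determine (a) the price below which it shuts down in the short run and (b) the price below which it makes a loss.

Shutdown price = $30; break-even price = $126

AVC = 105 - 30q + 3q^2; minimized at q = 5, giving min AVC = $30. That is the shutdown price.
ATC = 588/q + 105 - 30q + 3q^2. Setting dATC/dq = −588/q^2 − 30 + 6q = 0 gives q = 7 (since 6·7^3 − 30·7^2 = 588).
min ATC = 588/7 + 105 − 30·7 + 3·7^2 = $126. That is the break-even price.
Between these two prices the firm operates at a loss; above $126 it earns a profit.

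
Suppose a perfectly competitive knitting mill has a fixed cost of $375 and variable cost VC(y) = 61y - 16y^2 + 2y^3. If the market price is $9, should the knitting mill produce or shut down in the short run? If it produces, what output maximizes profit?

Shut down

Strip out fixed cost: VC = 61y - 16y^2 + 2y^3. Then AVC = 61 - 16y + 2y^2 and MC = 61 - 32y + 6y^2.
AVC hits its minimum where MC = AVC, at y = 4, giving min AVC = 61 - 16·4 + 2·4^2 = $29.
Since P = $9 < min AVC = $29, price fails to cover variable cost at any output.
Best response: produce nothing and absorb the $375 fixed cost.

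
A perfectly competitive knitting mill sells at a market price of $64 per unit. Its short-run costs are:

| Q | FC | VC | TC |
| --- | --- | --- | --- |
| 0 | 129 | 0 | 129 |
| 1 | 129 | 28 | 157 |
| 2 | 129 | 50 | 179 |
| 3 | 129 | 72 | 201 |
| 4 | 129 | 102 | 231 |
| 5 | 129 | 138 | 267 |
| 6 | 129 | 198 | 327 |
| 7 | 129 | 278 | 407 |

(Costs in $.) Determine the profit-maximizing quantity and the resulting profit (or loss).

Q = 6; profit = $57

Profit at each row (π = 64Q − TC): Q=0: -129; Q=1: -93; Q=2: -51; Q=3: -9; Q=4: 25; Q=5: 53; Q=6: 57; Q=7: 41.
Profit is maximized at Q = 6. AVC there is 198/6 = $33 ≤ P, so producing beats shutting down (which would give -$129).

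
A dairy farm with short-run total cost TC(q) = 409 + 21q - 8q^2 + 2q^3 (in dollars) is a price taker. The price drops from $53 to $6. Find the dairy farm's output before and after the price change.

Output falls from 4 to 0 (the firm shuts down)

AVC = 21 - 8q + 2q^2, minimized at q = 2 where min AVC = $13. MC = 21 - 16q + 6q^2.
With P = $53 above the shutdown price, P = MC gives q = 4.
At P = $6 < min AVC = $13, price no longer covers variable cost at any output, so the firm shuts down: q = 0.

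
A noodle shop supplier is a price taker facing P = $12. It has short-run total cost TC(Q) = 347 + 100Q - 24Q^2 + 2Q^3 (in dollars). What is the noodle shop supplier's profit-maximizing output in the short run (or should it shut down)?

Shut down

Variable cost is VC = 100Q - 24Q^2 + 2Q^3, so AVC = VC/Q = 100 - 24Q + 2Q^2 and MC = dTC/dQ = 100 - 48Q + 6Q^2.
AVC hits its minimum where MC = AVC, at Q = 6, giving min AVC = 100 - 24·6 + 2·6^2 = $28.
Since P = $12 < min AVC = $28, price fails to cover variable cost at any output.
Best response: produce nothing and absorb the $347 fixed cost.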